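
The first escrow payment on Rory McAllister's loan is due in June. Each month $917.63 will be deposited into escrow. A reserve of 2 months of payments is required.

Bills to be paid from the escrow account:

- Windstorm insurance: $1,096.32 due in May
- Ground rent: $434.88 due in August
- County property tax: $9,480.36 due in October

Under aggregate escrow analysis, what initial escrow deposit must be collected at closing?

$7,162.35

Cushion = 2 × $917.63 = $1,835.26
Trial balance (start $0, +$917.63 each month, − disbursements):
  Jun: +$917.63 → $917.63
  Jul: +$917.63 → $1,835.26
  Aug: +$917.63 − $434.88 → $2,318.01
  Sep: +$917.63 → $3,235.64
  Oct: +$917.63 − $9,480.36 → -$5,327.09
  Nov: +$917.63 → -$4,409.46
  Dec: +$917.63 → -$3,491.83
  Jan: +$917.63 → -$2,574.20
  Feb: +$917.63 → -$1,656.57
  Mar: +$917.63 → -$738.94
  Apr: +$917.63 → $178.69
  May: +$917.63 − $1,096.32 → $0.00
Lowest trial balance = -$5,327.09 (Oct)
Initial deposit = cushion − low point = $1,835.26 − (-$5,327.09) = $7,162.35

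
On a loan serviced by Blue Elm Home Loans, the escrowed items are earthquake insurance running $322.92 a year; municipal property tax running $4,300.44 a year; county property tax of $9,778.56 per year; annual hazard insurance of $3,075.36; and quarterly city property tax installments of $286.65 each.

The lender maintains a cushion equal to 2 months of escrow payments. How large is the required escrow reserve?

Earthquake insurance = $322.92 annually
Municipal property tax = $4,300.44 annually
County property tax = $9,778.56 annually
Hazard insurance = $3,075.36 annually
City property tax = $286.65 × 4 = $1,146.60 annually
Annual escrow total = $18,623.88
Base monthly escrow = $18,623.88 ÷ 12 = $1,551.99
Required cushion = 2 × $1,551.99 = $3,103.98

$3,103.98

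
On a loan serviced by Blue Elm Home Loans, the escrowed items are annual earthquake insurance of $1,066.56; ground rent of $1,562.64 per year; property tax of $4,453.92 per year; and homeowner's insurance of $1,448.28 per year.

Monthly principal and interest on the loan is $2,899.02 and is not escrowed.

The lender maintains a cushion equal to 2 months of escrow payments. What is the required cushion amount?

$1,421.90

Earthquake insurance = $1,066.56 per year
Ground rent = $1,562.64 per year
Property tax = $4,453.92 per year
Homeowner's insurance = $1,448.28 per year
Combined annual = $8,531.40
Monthly = $8,531.40 ÷ 12 = $710.95
Reserve = 2 × $710.95 = $1,421.90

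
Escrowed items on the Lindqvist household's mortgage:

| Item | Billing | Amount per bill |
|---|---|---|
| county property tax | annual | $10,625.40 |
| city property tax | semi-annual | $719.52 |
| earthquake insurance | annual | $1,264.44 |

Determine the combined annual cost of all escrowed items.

County property tax — $10,625.40/yr
City property tax — $719.52 × 2 = $1,439.04/yr
Earthquake insurance — $1,264.44/yr
Total annual escrow = $10,625.40 + $1,439.04 + $1,264.44 = $13,328.88

$13,328.88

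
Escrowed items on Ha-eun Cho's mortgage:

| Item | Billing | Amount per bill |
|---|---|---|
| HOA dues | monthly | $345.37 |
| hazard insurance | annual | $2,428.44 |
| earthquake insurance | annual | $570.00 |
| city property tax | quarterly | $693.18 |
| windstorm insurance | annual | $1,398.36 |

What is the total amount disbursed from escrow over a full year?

HOA dues: $345.37 × 12 = $4,144.44 annually
Hazard insurance: $2,428.44 annually
Earthquake insurance: $570.00 annually
City property tax: $693.18 × 4 = $2,772.72 annually
Windstorm insurance: $1,398.36 annually
Yearly total = $4,144.44 + $2,428.44 + $570.00 + $2,772.72 + $1,398.36 = $11,313.96

$11,313.96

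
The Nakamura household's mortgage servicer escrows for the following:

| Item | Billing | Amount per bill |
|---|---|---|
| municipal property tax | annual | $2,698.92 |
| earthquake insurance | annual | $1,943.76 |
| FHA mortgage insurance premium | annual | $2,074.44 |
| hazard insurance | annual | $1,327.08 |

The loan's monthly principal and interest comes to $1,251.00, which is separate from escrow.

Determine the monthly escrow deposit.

$670.35

Municipal property tax = $2,698.92 annually
Earthquake insurance = $1,943.76 annually
FHA mortgage insurance premium = $2,074.44 annually
Hazard insurance = $1,327.08 annually
Total annual escrow = $8,044.20
Base monthly escrow = $8,044.20 ÷ 12 = $670.35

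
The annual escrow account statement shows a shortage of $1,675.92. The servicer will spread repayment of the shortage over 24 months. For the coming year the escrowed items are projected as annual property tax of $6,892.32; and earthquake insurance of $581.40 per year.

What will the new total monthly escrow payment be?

Property tax = $6,892.32 annually
Earthquake insurance = $581.40 annually
Total per year = $6,892.32 + $581.40 = $7,473.72
Monthly escrow = $7,473.72 / 12 = $622.81
Monthly shortage recovery: $1,675.92 / 24 = $69.83
New monthly escrow = $622.81 + $69.83 = $692.64

$692.64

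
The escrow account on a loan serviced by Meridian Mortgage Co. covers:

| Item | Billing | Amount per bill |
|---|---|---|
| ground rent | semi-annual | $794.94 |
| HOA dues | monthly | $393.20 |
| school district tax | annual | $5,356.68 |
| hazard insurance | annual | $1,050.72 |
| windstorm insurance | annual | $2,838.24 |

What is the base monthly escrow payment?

Ground rent = $794.94 × 2 = $1,589.88/yr
HOA dues = $393.20 × 12 = $4,718.40/yr
School district tax = $5,356.68/yr
Hazard insurance = $1,050.72/yr
Windstorm insurance = $2,838.24/yr
Combined annual = $1,589.88 + $4,718.40 + $5,356.68 + $1,050.72 + $2,838.24 = $15,553.92
Per month = $15,553.92 ÷ 12 = $1,296.16

$1,296.16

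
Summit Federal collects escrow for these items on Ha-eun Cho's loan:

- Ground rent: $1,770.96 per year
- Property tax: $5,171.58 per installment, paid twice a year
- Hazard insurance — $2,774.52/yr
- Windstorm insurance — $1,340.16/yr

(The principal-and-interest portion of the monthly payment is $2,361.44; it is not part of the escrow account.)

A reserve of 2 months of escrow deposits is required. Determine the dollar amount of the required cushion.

Ground rent — $1,770.96
Property tax — $5,171.58 × 2 = $10,343.16
Hazard insurance — $2,774.52
Windstorm insurance — $1,340.16
Annual escrow total = $1,770.96 + $10,343.16 + $2,774.52 + $1,340.16 = $16,228.80
Base monthly escrow = $16,228.80 / 12 = $1,352.40
Cushion = 2 × $1,352.40 = $2,704.80

$2,704.80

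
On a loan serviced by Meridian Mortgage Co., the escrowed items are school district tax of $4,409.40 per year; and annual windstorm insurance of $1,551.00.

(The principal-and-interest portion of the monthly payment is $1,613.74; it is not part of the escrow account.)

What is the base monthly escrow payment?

School district tax — $4,409.40 annually
Windstorm insurance — $1,551.00 annually
Annual escrow total = $5,960.40
Base monthly escrow = $5,960.40 / 12 = $496.70

$496.70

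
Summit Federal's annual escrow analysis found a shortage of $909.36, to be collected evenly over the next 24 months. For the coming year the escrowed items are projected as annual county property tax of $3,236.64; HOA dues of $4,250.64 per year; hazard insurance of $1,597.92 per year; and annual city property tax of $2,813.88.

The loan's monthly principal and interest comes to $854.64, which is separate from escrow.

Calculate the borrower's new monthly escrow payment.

County property tax = $3,236.64 per year
HOA dues = $4,250.64 per year
Hazard insurance = $1,597.92 per year
City property tax = $2,813.88 per year
Yearly total = $11,899.08
Monthly = $11,899.08 ÷ 12 = $991.59
Shortage per month = $909.36 ÷ 24 = $37.89
New monthly escrow = $991.59 + $37.89 = $1,029.48

$1,029.48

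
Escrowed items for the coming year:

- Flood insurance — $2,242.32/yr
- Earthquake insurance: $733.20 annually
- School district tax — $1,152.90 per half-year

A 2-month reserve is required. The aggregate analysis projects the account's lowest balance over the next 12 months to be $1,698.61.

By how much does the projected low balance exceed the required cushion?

Flood insurance — $2,242.32/yr
Earthquake insurance — $733.20/yr
School district tax — $1,152.90 × 2 = $2,305.80/yr
Combined annual = $5,281.32
Monthly escrow = $5,281.32 ÷ 12 = $440.11
Cushion = 2 × $440.11 = $880.22
Excess over cushion: $1,698.61 − $880.22 = $818.39

$818.39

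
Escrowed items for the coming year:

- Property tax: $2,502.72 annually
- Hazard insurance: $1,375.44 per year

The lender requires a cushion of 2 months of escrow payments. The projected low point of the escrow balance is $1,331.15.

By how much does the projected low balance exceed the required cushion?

$684.79

Property tax — $2,502.72/yr
Hazard insurance — $1,375.44/yr
Annual escrow total = $2,502.72 + $1,375.44 = $3,878.16
Per month = $3,878.16 ÷ 12 = $323.18
Required cushion = 2 × $323.18 = $646.36
Surplus = $1,331.15 − $646.36 = $684.79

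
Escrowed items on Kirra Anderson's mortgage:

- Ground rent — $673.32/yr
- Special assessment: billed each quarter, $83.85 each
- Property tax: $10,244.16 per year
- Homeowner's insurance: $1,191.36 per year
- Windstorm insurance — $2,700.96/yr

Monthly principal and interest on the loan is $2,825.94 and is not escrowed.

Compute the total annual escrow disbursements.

$15,145.20

Ground rent — $673.32
Special assessment — $83.85 × 4 = $335.40
Property tax — $10,244.16
Homeowner's insurance — $1,191.36
Windstorm insurance — $2,700.96
Annual escrow total = $673.32 + $335.40 + $10,244.16 + $1,191.36 + $2,700.96 = $15,145.20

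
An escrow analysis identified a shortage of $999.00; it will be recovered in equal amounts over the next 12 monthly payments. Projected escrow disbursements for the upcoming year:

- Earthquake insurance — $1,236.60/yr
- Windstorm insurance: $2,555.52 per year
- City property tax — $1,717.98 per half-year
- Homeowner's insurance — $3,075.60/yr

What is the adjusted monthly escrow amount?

Earthquake insurance — $1,236.60/yr
Windstorm insurance — $2,555.52/yr
City property tax — $1,717.98 × 2 = $3,435.96/yr
Homeowner's insurance — $3,075.60/yr
Combined annual = $1,236.60 + $2,555.52 + $3,435.96 + $3,075.60 = $10,303.68
Base monthly escrow = $10,303.68 / 12 = $858.64
Shortage per month = $999.00 / 12 = $83.25
Adjusted monthly = $858.64 + $83.25 = $941.89

$941.89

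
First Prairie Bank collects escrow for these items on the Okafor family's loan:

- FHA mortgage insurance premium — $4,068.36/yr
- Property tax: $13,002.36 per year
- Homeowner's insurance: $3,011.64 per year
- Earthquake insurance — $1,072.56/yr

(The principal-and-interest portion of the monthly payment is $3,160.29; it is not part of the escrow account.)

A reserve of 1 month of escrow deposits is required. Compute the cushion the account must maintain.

FHA mortgage insurance premium: $4,068.36
Property tax: $13,002.36
Homeowner's insurance: $3,011.64
Earthquake insurance: $1,072.56
Annual escrow total = $21,154.92
Monthly escrow = $21,154.92 ÷ 12 = $1,762.91
Reserve = 1 × $1,762.91 = $1,762.91

$1,762.91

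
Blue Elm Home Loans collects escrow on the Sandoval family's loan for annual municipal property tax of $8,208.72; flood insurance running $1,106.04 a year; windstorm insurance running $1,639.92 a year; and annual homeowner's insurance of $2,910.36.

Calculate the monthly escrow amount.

Municipal property tax — $8,208.72 per year
Flood insurance — $1,106.04 per year
Windstorm insurance — $1,639.92 per year
Homeowner's insurance — $2,910.36 per year
Total per year = $8,208.72 + $1,106.04 + $1,639.92 + $2,910.36 = $13,865.04
Base monthly escrow = $13,865.04 / 12 = $1,155.42

$1,155.42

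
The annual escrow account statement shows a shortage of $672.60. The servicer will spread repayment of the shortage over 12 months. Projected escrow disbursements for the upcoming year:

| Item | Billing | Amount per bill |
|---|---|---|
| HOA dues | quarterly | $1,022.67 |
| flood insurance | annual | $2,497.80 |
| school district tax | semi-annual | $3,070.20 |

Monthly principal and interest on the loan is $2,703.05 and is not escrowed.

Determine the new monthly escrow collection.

$1,116.79

HOA dues: $1,022.67 × 4 = $4,090.68 per year
Flood insurance: $2,497.80 per year
School district tax: $3,070.20 × 2 = $6,140.40 per year
Total per year = $12,728.88
Per month = $12,728.88 / 12 = $1,060.74
Monthly shortage recovery: $672.60 / 12 = $56.05
Adjusted monthly = $1,060.74 + $56.05 = $1,116.79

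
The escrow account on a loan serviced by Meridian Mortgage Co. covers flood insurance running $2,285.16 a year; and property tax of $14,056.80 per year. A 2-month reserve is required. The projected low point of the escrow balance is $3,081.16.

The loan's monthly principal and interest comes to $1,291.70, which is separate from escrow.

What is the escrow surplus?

Flood insurance — $2,285.16 annually
Property tax — $14,056.80 annually
Combined annual = $16,341.96
Monthly = $16,341.96 ÷ 12 = $1,361.83
Required cushion = 2 × $1,361.83 = $2,723.66
Surplus = $3,081.16 − $2,723.66 = $357.50

$357.50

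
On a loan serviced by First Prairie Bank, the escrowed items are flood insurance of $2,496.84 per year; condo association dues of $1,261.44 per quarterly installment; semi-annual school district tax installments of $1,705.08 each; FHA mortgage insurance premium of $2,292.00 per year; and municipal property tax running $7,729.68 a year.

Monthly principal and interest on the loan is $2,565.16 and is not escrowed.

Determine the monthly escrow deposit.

Flood insurance — $2,496.84 annually
Condo association dues — $1,261.44 × 4 = $5,045.76 annually
School district tax — $1,705.08 × 2 = $3,410.16 annually
FHA mortgage insurance premium — $2,292.00 annually
Municipal property tax — $7,729.68 annually
Combined annual = $20,974.44
Monthly escrow = $20,974.44 / 12 = $1,747.87

$1,747.87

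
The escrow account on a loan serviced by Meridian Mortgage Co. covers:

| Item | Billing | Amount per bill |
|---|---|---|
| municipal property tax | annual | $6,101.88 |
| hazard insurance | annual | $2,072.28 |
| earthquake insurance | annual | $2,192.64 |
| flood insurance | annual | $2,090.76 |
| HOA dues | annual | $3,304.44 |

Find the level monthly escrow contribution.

$1,313.50

Municipal property tax: $6,101.88/yr
Hazard insurance: $2,072.28/yr
Earthquake insurance: $2,192.64/yr
Flood insurance: $2,090.76/yr
HOA dues: $3,304.44/yr
Total per year = $15,762.00
Monthly escrow = $15,762.00 ÷ 12 = $1,313.50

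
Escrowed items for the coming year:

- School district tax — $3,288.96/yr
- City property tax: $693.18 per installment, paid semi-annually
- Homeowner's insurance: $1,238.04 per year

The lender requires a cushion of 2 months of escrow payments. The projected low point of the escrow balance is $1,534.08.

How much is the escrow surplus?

School district tax — $3,288.96 annually
City property tax — $693.18 × 2 = $1,386.36 annually
Homeowner's insurance — $1,238.04 annually
Combined annual = $3,288.96 + $1,386.36 + $1,238.04 = $5,913.36
Monthly escrow = $5,913.36 ÷ 12 = $492.78
Cushion = 2 × $492.78 = $985.56
Surplus = $1,534.08 − $985.56 = $548.52

$548.52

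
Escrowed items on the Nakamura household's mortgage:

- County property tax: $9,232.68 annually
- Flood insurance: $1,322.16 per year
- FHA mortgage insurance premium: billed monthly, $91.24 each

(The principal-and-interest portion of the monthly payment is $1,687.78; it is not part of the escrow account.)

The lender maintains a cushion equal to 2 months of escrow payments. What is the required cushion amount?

County property tax: $9,232.68 annually
Flood insurance: $1,322.16 annually
FHA mortgage insurance premium: $91.24 × 12 = $1,094.88 annually
Total annual escrow = $9,232.68 + $1,322.16 + $1,094.88 = $11,649.72
Per month = $11,649.72 / 12 = $970.81
Cushion = 2 × $970.81 = $1,941.62

$1,941.62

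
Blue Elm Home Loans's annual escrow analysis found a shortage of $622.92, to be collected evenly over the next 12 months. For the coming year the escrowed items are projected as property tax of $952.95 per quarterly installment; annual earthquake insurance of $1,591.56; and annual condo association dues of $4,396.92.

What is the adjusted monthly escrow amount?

Property tax: $952.95 × 4 = $3,811.80 per year
Earthquake insurance: $1,591.56 per year
Condo association dues: $4,396.92 per year
Total per year = $3,811.80 + $1,591.56 + $4,396.92 = $9,800.28
Base monthly escrow = $9,800.28 / 12 = $816.69
Monthly shortage recovery: $622.92 ÷ 12 = $51.91
New monthly escrow = $816.69 + $51.91 = $868.60

$868.60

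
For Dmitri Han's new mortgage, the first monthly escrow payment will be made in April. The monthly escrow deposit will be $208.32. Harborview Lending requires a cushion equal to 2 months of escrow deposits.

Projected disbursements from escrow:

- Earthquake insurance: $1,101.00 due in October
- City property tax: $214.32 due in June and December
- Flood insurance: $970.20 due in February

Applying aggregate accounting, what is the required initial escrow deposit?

$624.96

Cushion = 2 × $208.32 = $416.64
Trial balance (start $0, +$208.32 each month, − disbursements):
  Apr: +$208.32 → $208.32
  May: +$208.32 → $416.64
  Jun: +$208.32 − $214.32 → $410.64
  Jul: +$208.32 → $618.96
  Aug: +$208.32 → $827.28
  Sep: +$208.32 → $1,035.60
  Oct: +$208.32 − $1,101.00 → $142.92
  Nov: +$208.32 → $351.24
  Dec: +$208.32 − $214.32 → $345.24
  Jan: +$208.32 → $553.56
  Feb: +$208.32 − $970.20 → -$208.32
  Mar: +$208.32 → $0.00
Lowest trial balance = -$208.32 (Feb)
Initial deposit = cushion − low point = $416.64 − (-$208.32) = $624.96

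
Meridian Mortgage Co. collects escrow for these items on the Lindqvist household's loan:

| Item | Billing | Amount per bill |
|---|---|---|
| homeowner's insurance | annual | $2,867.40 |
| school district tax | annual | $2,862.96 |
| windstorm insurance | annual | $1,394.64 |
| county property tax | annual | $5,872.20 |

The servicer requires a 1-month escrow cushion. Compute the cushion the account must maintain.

$1,083.10

Homeowner's insurance = $2,867.40
School district tax = $2,862.96
Windstorm insurance = $1,394.64
County property tax = $5,872.20
Annual escrow total = $12,997.20
Monthly = $12,997.20 ÷ 12 = $1,083.10
Required cushion = 1 × $1,083.10 = $1,083.10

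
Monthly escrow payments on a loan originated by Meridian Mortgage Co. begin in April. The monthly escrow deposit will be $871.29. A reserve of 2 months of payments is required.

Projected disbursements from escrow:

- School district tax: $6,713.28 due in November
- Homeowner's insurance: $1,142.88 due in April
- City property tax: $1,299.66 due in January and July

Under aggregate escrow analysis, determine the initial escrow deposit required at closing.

Cushion = 2 × $871.29 = $1,742.58
Trial balance (start $0, +$871.29 each month, − disbursements):
  Apr: +$871.29 − $1,142.88 → -$271.59
  May: +$871.29 → $599.70
  Jun: +$871.29 → $1,470.99
  Jul: +$871.29 − $1,299.66 → $1,042.62
  Aug: +$871.29 → $1,913.91
  Sep: +$871.29 → $2,785.20
  Oct: +$871.29 → $3,656.49
  Nov: +$871.29 − $6,713.28 → -$2,185.50
  Dec: +$871.29 → -$1,314.21
  Jan: +$871.29 − $1,299.66 → -$1,742.58
  Feb: +$871.29 → -$871.29
  Mar: +$871.29 → $0.00
Lowest trial balance = -$2,185.50 (Nov)
Initial deposit = cushion − low point = $1,742.58 − (-$2,185.50) = $3,928.08

$3,928.08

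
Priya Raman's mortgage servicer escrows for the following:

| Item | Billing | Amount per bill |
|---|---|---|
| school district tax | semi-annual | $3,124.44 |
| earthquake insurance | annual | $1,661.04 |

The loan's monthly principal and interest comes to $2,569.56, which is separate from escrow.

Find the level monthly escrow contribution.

$659.16

School district tax: $3,124.44 × 2 = $6,248.88 per year
Earthquake insurance: $1,661.04 per year
Total per year = $6,248.88 + $1,661.04 = $7,909.92
Base monthly escrow = $7,909.92 / 12 = $659.16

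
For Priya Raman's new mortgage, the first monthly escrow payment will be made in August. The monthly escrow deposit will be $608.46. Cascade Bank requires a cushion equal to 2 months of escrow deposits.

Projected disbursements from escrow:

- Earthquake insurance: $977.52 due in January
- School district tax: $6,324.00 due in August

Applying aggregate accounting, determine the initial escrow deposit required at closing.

Cushion = 2 × $608.46 = $1,216.92
Trial balance (start $0, +$608.46 each month, − disbursements):
  Aug: +$608.46 − $6,324.00 → -$5,715.54
  Sep: +$608.46 → -$5,107.08
  Oct: +$608.46 → -$4,498.62
  Nov: +$608.46 → -$3,890.16
  Dec: +$608.46 → -$3,281.70
  Jan: +$608.46 − $977.52 → -$3,650.76
  Feb: +$608.46 → -$3,042.30
  Mar: +$608.46 → -$2,433.84
  Apr: +$608.46 → -$1,825.38
  May: +$608.46 → -$1,216.92
  Jun: +$608.46 → -$608.46
  Jul: +$608.46 → $0.00
Lowest trial balance = -$5,715.54 (Aug)
Initial deposit = cushion − low point = $1,216.92 − (-$5,715.54) = $6,932.46

$6,932.46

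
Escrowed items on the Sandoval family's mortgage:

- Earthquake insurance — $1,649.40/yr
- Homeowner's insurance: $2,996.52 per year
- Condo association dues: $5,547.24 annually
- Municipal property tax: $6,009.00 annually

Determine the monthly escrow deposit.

Earthquake insurance = $1,649.40 annually
Homeowner's insurance = $2,996.52 annually
Condo association dues = $5,547.24 annually
Municipal property tax = $6,009.00 annually
Total per year = $1,649.40 + $2,996.52 + $5,547.24 + $6,009.00 = $16,202.16
Monthly escrow = $16,202.16 ÷ 12 = $1,350.18

$1,350.18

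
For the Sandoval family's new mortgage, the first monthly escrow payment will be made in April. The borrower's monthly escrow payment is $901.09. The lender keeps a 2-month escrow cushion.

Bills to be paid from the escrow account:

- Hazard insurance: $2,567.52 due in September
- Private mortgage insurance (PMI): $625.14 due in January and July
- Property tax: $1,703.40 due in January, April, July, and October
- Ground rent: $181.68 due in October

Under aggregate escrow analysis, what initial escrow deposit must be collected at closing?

Cushion = 2 × $901.09 = $1,802.18
Trial balance (start $0, +$901.09 each month, − disbursements):
  Apr: +$901.09 − $1,703.40 → -$802.31
  May: +$901.09 → $98.78
  Jun: +$901.09 → $999.87
  Jul: +$901.09 − $2,328.54 → -$427.58
  Aug: +$901.09 → $473.51
  Sep: +$901.09 − $2,567.52 → -$1,192.92
  Oct: +$901.09 − $1,885.08 → -$2,176.91
  Nov: +$901.09 → -$1,275.82
  Dec: +$901.09 → -$374.73
  Jan: +$901.09 − $2,328.54 → -$1,802.18
  Feb: +$901.09 → -$901.09
  Mar: +$901.09 → $0.00
Lowest trial balance = -$2,176.91 (Oct)
Initial deposit = cushion − low point = $1,802.18 − (-$2,176.91) = $3,979.09

$3,979.09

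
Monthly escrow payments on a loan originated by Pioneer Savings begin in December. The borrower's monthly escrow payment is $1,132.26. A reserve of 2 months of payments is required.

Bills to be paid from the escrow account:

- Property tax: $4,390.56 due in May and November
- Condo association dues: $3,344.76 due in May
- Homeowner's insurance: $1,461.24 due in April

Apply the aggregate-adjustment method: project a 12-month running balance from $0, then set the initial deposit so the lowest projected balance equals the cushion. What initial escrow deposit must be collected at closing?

Cushion = 2 × $1,132.26 = $2,264.52
Trial balance (start $0, +$1,132.26 each month, − disbursements):
  Dec: +$1,132.26 → $1,132.26
  Jan: +$1,132.26 → $2,264.52
  Feb: +$1,132.26 → $3,396.78
  Mar: +$1,132.26 → $4,529.04
  Apr: +$1,132.26 − $1,461.24 → $4,200.06
  May: +$1,132.26 − $7,735.32 → -$2,403.00
  Jun: +$1,132.26 → -$1,270.74
  Jul: +$1,132.26 → -$138.48
  Aug: +$1,132.26 → $993.78
  Sep: +$1,132.26 → $2,126.04
  Oct: +$1,132.26 → $3,258.30
  Nov: +$1,132.26 − $4,390.56 → $0.00
Lowest trial balance = -$2,403.00 (May)
Initial deposit = cushion − low point = $2,264.52 − (-$2,403.00) = $4,667.52

$4,667.52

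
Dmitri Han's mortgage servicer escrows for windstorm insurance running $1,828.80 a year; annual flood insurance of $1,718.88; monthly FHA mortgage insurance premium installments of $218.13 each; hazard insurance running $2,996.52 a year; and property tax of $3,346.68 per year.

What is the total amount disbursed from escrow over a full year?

Windstorm insurance: $1,828.80/yr
Flood insurance: $1,718.88/yr
FHA mortgage insurance premium: $218.13 × 12 = $2,617.56/yr
Hazard insurance: $2,996.52/yr
Property tax: $3,346.68/yr
Annual escrow total = $1,828.80 + $1,718.88 + $2,617.56 + $2,996.52 + $3,346.68 = $12,508.44

$12,508.44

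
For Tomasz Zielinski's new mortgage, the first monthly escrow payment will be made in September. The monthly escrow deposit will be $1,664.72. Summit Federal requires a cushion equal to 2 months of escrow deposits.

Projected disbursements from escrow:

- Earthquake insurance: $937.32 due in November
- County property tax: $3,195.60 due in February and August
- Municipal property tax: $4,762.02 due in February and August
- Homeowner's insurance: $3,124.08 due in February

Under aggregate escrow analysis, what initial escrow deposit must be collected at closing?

Cushion = 2 × $1,664.72 = $3,329.44
Trial balance (start $0, +$1,664.72 each month, − disbursements):
  Sep: +$1,664.72 → $1,664.72
  Oct: +$1,664.72 → $3,329.44
  Nov: +$1,664.72 − $937.32 → $4,056.84
  Dec: +$1,664.72 → $5,721.56
  Jan: +$1,664.72 → $7,386.28
  Feb: +$1,664.72 − $11,081.70 → -$2,030.70
  Mar: +$1,664.72 → -$365.98
  Apr: +$1,664.72 → $1,298.74
  May: +$1,664.72 → $2,963.46
  Jun: +$1,664.72 → $4,628.18
  Jul: +$1,664.72 → $6,292.90
  Aug: +$1,664.72 − $7,957.62 → $0.00
Lowest trial balance = -$2,030.70 (Feb)
Initial deposit = cushion − low point = $3,329.44 − (-$2,030.70) = $5,360.14

$5,360.14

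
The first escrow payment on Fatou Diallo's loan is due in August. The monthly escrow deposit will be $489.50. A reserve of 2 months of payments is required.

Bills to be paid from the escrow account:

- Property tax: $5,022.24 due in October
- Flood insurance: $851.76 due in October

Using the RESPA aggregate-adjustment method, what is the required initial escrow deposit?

$5,384.50

Cushion = 2 × $489.50 = $979.00
Trial balance (start $0, +$489.50 each month, − disbursements):
  Aug: +$489.50 → $489.50
  Sep: +$489.50 → $979.00
  Oct: +$489.50 − $5,874.00 → -$4,405.50
  Nov: +$489.50 → -$3,916.00
  Dec: +$489.50 → -$3,426.50
  Jan: +$489.50 → -$2,937.00
  Feb: +$489.50 → -$2,447.50
  Mar: +$489.50 → -$1,958.00
  Apr: +$489.50 → -$1,468.50
  May: +$489.50 → -$979.00
  Jun: +$489.50 → -$489.50
  Jul: +$489.50 → $0.00
Lowest trial balance = -$4,405.50 (Oct)
Initial deposit = cushion − low point = $979.00 − (-$4,405.50) = $5,384.50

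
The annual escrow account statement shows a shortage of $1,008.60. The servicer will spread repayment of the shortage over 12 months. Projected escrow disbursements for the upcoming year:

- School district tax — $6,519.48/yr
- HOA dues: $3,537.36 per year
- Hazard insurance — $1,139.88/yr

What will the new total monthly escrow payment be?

$1,017.11

School district tax — $6,519.48/yr
HOA dues — $3,537.36/yr
Hazard insurance — $1,139.88/yr
Total per year = $6,519.48 + $3,537.36 + $1,139.88 = $11,196.72
Per month = $11,196.72 ÷ 12 = $933.06
Shortage per month = $1,008.60 ÷ 12 = $84.05
Adjusted monthly = $933.06 + $84.05 = $1,017.11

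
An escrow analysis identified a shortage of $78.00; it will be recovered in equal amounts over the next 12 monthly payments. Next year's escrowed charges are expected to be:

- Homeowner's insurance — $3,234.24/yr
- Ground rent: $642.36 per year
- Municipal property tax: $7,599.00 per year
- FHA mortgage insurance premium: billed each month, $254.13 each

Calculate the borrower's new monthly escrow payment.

Homeowner's insurance = $3,234.24 annually
Ground rent = $642.36 annually
Municipal property tax = $7,599.00 annually
FHA mortgage insurance premium = $254.13 × 12 = $3,049.56 annually
Combined annual = $3,234.24 + $642.36 + $7,599.00 + $3,049.56 = $14,525.16
Base monthly escrow = $14,525.16 / 12 = $1,210.43
Monthly shortage recovery: $78.00 ÷ 12 = $6.50
Adjusted monthly = $1,210.43 + $6.50 = $1,216.93

$1,216.93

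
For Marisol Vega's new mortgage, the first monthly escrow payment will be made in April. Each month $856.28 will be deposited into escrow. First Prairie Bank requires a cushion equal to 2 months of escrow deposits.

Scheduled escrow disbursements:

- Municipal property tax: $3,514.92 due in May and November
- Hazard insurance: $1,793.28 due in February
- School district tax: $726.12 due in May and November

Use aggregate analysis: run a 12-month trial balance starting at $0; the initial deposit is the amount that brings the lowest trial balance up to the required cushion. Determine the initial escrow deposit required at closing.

$4,241.04

Cushion = 2 × $856.28 = $1,712.56
Trial balance (start $0, +$856.28 each month, − disbursements):
  Apr: +$856.28 → $856.28
  May: +$856.28 − $4,241.04 → -$2,528.48
  Jun: +$856.28 → -$1,672.20
  Jul: +$856.28 → -$815.92
  Aug: +$856.28 → $40.36
  Sep: +$856.28 → $896.64
  Oct: +$856.28 → $1,752.92
  Nov: +$856.28 − $4,241.04 → -$1,631.84
  Dec: +$856.28 → -$775.56
  Jan: +$856.28 → $80.72
  Feb: +$856.28 − $1,793.28 → -$856.28
  Mar: +$856.28 → $0.00
Lowest trial balance = -$2,528.48 (May)
Initial deposit = cushion − low point = $1,712.56 − (-$2,528.48) = $4,241.04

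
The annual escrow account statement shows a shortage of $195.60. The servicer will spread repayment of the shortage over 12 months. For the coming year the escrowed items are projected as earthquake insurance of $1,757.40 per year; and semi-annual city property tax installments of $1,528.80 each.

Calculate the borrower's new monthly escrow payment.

Earthquake insurance: $1,757.40 per year
City property tax: $1,528.80 × 2 = $3,057.60 per year
Annual escrow total = $4,815.00
Per month = $4,815.00 ÷ 12 = $401.25
Monthly shortage recovery: $195.60 ÷ 12 = $16.30
Adjusted monthly = $401.25 + $16.30 = $417.55

$417.55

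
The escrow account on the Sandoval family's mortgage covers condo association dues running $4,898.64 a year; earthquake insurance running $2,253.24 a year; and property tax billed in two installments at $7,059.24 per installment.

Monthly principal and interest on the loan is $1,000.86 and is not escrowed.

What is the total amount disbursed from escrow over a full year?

$21,270.36

Condo association dues — $4,898.64
Earthquake insurance — $2,253.24
Property tax — $7,059.24 × 2 = $14,118.48
Total per year = $4,898.64 + $2,253.24 + $14,118.48 = $21,270.36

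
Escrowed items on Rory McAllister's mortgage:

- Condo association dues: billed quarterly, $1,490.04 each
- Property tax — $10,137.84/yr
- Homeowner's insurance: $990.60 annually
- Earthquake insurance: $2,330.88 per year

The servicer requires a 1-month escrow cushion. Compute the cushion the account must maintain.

Condo association dues: $1,490.04 × 4 = $5,960.16
Property tax: $10,137.84
Homeowner's insurance: $990.60
Earthquake insurance: $2,330.88
Total per year = $19,419.48
Monthly = $19,419.48 / 12 = $1,618.29
Cushion = 1 × $1,618.29 = $1,618.29

$1,618.29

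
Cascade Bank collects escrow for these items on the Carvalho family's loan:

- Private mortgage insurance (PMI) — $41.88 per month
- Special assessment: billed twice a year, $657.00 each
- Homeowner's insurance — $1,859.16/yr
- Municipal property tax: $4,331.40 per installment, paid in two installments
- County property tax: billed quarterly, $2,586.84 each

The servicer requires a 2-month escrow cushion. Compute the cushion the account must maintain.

Private mortgage insurance (PMI) — $41.88 × 12 = $502.56 annually
Special assessment — $657.00 × 2 = $1,314.00 annually
Homeowner's insurance — $1,859.16 annually
Municipal property tax — $4,331.40 × 2 = $8,662.80 annually
County property tax — $2,586.84 × 4 = $10,347.36 annually
Combined annual = $502.56 + $1,314.00 + $1,859.16 + $8,662.80 + $10,347.36 = $22,685.88
Base monthly escrow = $22,685.88 / 12 = $1,890.49
Cushion = 2 × $1,890.49 = $3,780.98

$3,780.98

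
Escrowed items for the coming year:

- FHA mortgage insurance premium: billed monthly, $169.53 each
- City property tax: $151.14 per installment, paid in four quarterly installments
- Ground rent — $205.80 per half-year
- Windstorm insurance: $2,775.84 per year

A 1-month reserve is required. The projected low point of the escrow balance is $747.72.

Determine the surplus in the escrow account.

FHA mortgage insurance premium = $169.53 × 12 = $2,034.36 annually
City property tax = $151.14 × 4 = $604.56 annually
Ground rent = $205.80 × 2 = $411.60 annually
Windstorm insurance = $2,775.84 annually
Annual escrow total = $2,034.36 + $604.56 + $411.60 + $2,775.84 = $5,826.36
Monthly = $5,826.36 ÷ 12 = $485.53
Cushion = 1 × $485.53 = $485.53
Surplus = $747.72 − $485.53 = $262.19

$262.19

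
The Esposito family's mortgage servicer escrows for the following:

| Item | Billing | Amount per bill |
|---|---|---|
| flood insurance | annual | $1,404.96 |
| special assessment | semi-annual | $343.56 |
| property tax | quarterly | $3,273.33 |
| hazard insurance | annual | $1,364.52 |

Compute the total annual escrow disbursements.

$16,549.92

Flood insurance: $1,404.96
Special assessment: $343.56 × 2 = $687.12
Property tax: $3,273.33 × 4 = $13,093.32
Hazard insurance: $1,364.52
Total annual escrow = $16,549.92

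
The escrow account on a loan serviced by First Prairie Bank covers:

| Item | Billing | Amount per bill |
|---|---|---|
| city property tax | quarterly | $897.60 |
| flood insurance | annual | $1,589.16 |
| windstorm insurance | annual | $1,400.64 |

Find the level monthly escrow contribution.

City property tax: $897.60 × 4 = $3,590.40 annually
Flood insurance: $1,589.16 annually
Windstorm insurance: $1,400.64 annually
Total per year = $6,580.20
Monthly = $6,580.20 / 12 = $548.35

$548.35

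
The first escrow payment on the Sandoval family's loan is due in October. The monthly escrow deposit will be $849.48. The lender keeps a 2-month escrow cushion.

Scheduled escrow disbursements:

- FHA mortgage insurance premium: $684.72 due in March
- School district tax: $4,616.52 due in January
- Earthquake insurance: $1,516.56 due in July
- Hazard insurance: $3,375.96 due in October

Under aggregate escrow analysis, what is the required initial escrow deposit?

Cushion = 2 × $849.48 = $1,698.96
Trial balance (start $0, +$849.48 each month, − disbursements):
  Oct: +$849.48 − $3,375.96 → -$2,526.48
  Nov: +$849.48 → -$1,677.00
  Dec: +$849.48 → -$827.52
  Jan: +$849.48 − $4,616.52 → -$4,594.56
  Feb: +$849.48 → -$3,745.08
  Mar: +$849.48 − $684.72 → -$3,580.32
  Apr: +$849.48 → -$2,730.84
  May: +$849.48 → -$1,881.36
  Jun: +$849.48 → -$1,031.88
  Jul: +$849.48 − $1,516.56 → -$1,698.96
  Aug: +$849.48 → -$849.48
  Sep: +$849.48 → $0.00
Lowest trial balance = -$4,594.56 (Jan)
Initial deposit = cushion − low point = $1,698.96 − (-$4,594.56) = $6,293.52

$6,293.52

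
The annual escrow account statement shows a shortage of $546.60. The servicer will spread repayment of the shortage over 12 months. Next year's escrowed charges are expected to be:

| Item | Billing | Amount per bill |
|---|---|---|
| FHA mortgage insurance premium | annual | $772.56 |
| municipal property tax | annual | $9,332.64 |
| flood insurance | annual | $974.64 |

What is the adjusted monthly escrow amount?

$968.87

FHA mortgage insurance premium: $772.56
Municipal property tax: $9,332.64
Flood insurance: $974.64
Total per year = $772.56 + $9,332.64 + $974.64 = $11,079.84
Monthly = $11,079.84 ÷ 12 = $923.32
Shortage per month = $546.60 / 12 = $45.55
New monthly escrow = $923.32 + $45.55 = $968.87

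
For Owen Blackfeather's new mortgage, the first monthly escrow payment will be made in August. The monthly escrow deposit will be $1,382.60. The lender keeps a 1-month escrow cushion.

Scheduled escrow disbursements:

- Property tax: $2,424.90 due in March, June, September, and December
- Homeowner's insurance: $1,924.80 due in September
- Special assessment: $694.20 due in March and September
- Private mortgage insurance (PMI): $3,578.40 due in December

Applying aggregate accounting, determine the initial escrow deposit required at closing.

$5,516.80

Cushion = 1 × $1,382.60 = $1,382.60
Trial balance (start $0, +$1,382.60 each month, − disbursements):
  Aug: +$1,382.60 → $1,382.60
  Sep: +$1,382.60 − $5,043.90 → -$2,278.70
  Oct: +$1,382.60 → -$896.10
  Nov: +$1,382.60 → $486.50
  Dec: +$1,382.60 − $6,003.30 → -$4,134.20
  Jan: +$1,382.60 → -$2,751.60
  Feb: +$1,382.60 → -$1,369.00
  Mar: +$1,382.60 − $3,119.10 → -$3,105.50
  Apr: +$1,382.60 → -$1,722.90
  May: +$1,382.60 → -$340.30
  Jun: +$1,382.60 − $2,424.90 → -$1,382.60
  Jul: +$1,382.60 → $0.00
Lowest trial balance = -$4,134.20 (Dec)
Initial deposit = cushion − low point = $1,382.60 − (-$4,134.20) = $5,516.80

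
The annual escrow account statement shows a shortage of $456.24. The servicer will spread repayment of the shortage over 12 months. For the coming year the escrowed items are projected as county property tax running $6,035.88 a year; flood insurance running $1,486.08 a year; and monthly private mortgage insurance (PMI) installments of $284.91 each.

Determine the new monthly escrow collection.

County property tax = $6,035.88
Flood insurance = $1,486.08
Private mortgage insurance (PMI) = $284.91 × 12 = $3,418.92
Total per year = $6,035.88 + $1,486.08 + $3,418.92 = $10,940.88
Base monthly escrow = $10,940.88 ÷ 12 = $911.74
Monthly shortage recovery: $456.24 ÷ 12 = $38.02
New monthly escrow = $911.74 + $38.02 = $949.76

$949.76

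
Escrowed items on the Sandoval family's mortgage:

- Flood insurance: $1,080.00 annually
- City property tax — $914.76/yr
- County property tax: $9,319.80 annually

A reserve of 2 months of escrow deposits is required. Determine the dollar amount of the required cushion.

$1,885.76

Flood insurance: $1,080.00/yr
City property tax: $914.76/yr
County property tax: $9,319.80/yr
Total annual escrow = $11,314.56
Monthly escrow = $11,314.56 ÷ 12 = $942.88
Required cushion = 2 × $942.88 = $1,885.76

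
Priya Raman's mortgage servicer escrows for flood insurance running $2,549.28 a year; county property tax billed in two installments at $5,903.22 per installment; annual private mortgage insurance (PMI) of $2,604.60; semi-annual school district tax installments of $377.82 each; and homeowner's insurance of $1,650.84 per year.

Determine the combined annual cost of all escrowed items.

$19,366.80

Flood insurance = $2,549.28 per year
County property tax = $5,903.22 × 2 = $11,806.44 per year
Private mortgage insurance (PMI) = $2,604.60 per year
School district tax = $377.82 × 2 = $755.64 per year
Homeowner's insurance = $1,650.84 per year
Total per year = $19,366.80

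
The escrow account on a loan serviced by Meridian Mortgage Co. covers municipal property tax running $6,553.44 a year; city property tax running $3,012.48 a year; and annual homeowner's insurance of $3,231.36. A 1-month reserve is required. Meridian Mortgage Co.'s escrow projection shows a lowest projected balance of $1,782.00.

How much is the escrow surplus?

Municipal property tax = $6,553.44
City property tax = $3,012.48
Homeowner's insurance = $3,231.36
Combined annual = $12,797.28
Per month = $12,797.28 / 12 = $1,066.44
Cushion = 1 × $1,066.44 = $1,066.44
Excess over cushion: $1,782.00 − $1,066.44 = $715.56

$715.56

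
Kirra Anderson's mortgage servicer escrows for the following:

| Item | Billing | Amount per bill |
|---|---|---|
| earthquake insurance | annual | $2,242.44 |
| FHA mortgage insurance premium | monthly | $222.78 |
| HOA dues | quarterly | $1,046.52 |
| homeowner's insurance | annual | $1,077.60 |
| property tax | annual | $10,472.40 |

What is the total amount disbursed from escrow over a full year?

$20,651.88

Earthquake insurance — $2,242.44
FHA mortgage insurance premium — $222.78 × 12 = $2,673.36
HOA dues — $1,046.52 × 4 = $4,186.08
Homeowner's insurance — $1,077.60
Property tax — $10,472.40
Total per year = $2,242.44 + $2,673.36 + $4,186.08 + $1,077.60 + $10,472.40 = $20,651.88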